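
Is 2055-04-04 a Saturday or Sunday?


Anchor: Jan 1, 2055. With p = 2055 - 1 = 2054: (p + p//4 - p//100 + p//400) mod 7 = (2054 + 513 - 20 + 5) mod 7 = 2552 mod 7 = 4 -> Friday (Mon=0 ... Sun=6)
Day of year: 94; offset = 93
Weekday index = (4 + 93) mod 7 = 6 -> Sunday
Weekend days: Saturday, Sunday

Yes


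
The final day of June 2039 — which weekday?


June 2039 has 30 days
Anchor: Jan 1, 2039. With p = 2039 - 1 = 2038: (p + p//4 - p//100 + p//400) mod 7 = (2038 + 509 - 20 + 5) mod 7 = 2532 mod 7 = 5 -> Saturday (Mon=0 ... Sun=6)
Days before June (Jan-May): 151; June 1 index = (5 + 151) mod 7 = 2 -> Wednesday
Last day offset: 30 - 1 = 29 days
Weekday index = (2 + 29) mod 7 = 3

Thursday, June 30


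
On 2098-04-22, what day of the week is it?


Date: April 22, 2098
Anchor: Jan 1, 2098. With p = 2098 - 1 = 2097: (p + p//4 - p//100 + p//400) mod 7 = (2097 + 524 - 20 + 5) mod 7 = 2606 mod 7 = 2 -> Wednesday (Mon=0 ... Sun=6)
Days before April (Jan-Mar): 90; offset = 90 + 22 - 1 = 111
Weekday index = (2 + 111) mod 7 = 1

Day of the week: Tuesday


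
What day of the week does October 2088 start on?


Target: October 1, 2088
Anchor: Jan 1, 2088. With p = 2088 - 1 = 2087: (p + p//4 - p//100 + p//400) mod 7 = (2087 + 521 - 20 + 5) mod 7 = 2593 mod 7 = 3 -> Thursday (Mon=0 ... Sun=6)
Days before October (Jan-Sep): 274 days
Weekday index = (3 + 274) mod 7 = 4

Friday


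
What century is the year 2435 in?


Century = (year - 1) // 100 + 1
= (2435 - 1) // 100 + 1
= 2434 // 100 + 1
= 24 + 1

25th century


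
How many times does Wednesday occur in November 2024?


November 2024 has 30 days
Anchor: Jan 1, 2024. With p = 2024 - 1 = 2023: (p + p//4 - p//100 + p//400) mod 7 = (2023 + 505 - 20 + 5) mod 7 = 2513 mod 7 = 0 -> Monday (Mon=0 ... Sun=6)
Days before November (Jan-Oct): 305; November 1 index = (0 + 305) mod 7 = 4 -> Friday
First Wednesday is November 6
Wednesdays: 6, 13, 20, 27

4 Wednesdays


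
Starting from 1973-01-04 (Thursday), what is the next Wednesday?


Current: Thursday
Target: Wednesday
Days ahead: 6

Next Wednesday: 1973-01-10


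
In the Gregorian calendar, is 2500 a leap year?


Gregorian leap year rule: divisible by 4, but not by 100, unless also by 400.
2500 is divisible by 100 but not 400 -> not a leap year

No


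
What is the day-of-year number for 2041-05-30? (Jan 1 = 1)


Date: May 30, 2041
Days in months 1 through 4: 120
Plus 30 days in May

Day of year: 150


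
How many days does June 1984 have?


June 1984

30 days


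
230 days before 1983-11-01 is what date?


Start: 1983-11-01, subtract 230 days
Back 1 day from November 1 reaches October 31, 1983 -> 229 left
October 1983 has 31 days -> back to September 30, 1983 -> 198 left
September 1983 has 30 days -> back to August 31, 1983 -> 168 left
August 1983 has 31 days -> back to July 31, 1983 -> 137 left
July 1983 has 31 days -> back to June 30, 1983 -> 106 left
June 1983 has 30 days -> back to May 31, 1983 -> 76 left
May 1983 has 31 days -> back to April 30, 1983 -> 45 left
April 1983 has 30 days -> back to March 31, 1983 -> 15 left
March 1983: 31 - 15 = 16 -> lands on March 16

Result: 1983-03-16


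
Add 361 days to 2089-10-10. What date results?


Start: 2089-10-10, add 361 days
October 2089 has 31 days: 31 - 10 = 21 days to October 31 -> 340 left
November 2089 has 30 days -> 310 left
December 2089 has 31 days -> 279 left
January 2090 has 31 days -> 248 left
February 2090 has 28 days -> 220 left
March 2090 has 31 days -> 189 left
April 2090 has 30 days -> 159 left
May 2090 has 31 days -> 128 left
June 2090 has 30 days -> 98 left
July 2090 has 31 days -> 67 left
August 2090 has 31 days -> 36 left
September 2090 has 30 days -> 6 left
October 2090: 6 <= 31 -> lands on October 6

Result: 2090-10-06


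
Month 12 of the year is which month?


Month 12 of 12

December


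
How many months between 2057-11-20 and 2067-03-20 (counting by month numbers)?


From November 2057 to March 2067
10 years * 12 = 120 months, minus 8 months = 112

112 months


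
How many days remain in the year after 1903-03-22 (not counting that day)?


Day of year: 81 of 365
Remaining = 365 - 81

284 days


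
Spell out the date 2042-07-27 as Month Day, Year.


ISO 2042-07-27 parses as year=2042, month=07, day=27
Month 7 -> July

July 27, 2042


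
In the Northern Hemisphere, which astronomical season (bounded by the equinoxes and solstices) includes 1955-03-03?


Date: March 3
Astronomical Winter (approx.; exact equinox/solstice day varies by year): December 21 to March 19
March 3 falls within the Winter window

Winter


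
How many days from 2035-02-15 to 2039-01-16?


From 2035-02-15 to 2039-01-16
2035-02-15: days before February = 31; day of year = 31 + 15 = 46
2039-01-16: day of year = 16
Rest of 2035: 365 - 46 = 319
Full years 2036 (366), 2037 (365), 2038 (365): 1096
Total = 319 + 1096 + 16 = 1431

1431 days


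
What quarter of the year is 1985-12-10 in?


Month: December (month 12)
Q1: Jan-Mar, Q2: Apr-Jun, Q3: Jul-Sep, Q4: Oct-Dec

Q4


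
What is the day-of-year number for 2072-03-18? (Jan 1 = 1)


Date: March 18, 2072
Days in months 1 through 2: 60
Plus 18 days in March

Day of year: 78


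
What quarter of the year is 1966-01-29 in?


Month: January (month 1)
Q1: Jan-Mar, Q2: Apr-Jun, Q3: Jul-Sep, Q4: Oct-Dec

Q1


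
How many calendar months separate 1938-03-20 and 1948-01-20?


From March 1938 to January 1948
10 years * 12 = 120 months, minus 2 months = 118

118 months


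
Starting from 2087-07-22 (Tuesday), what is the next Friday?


Current: Tuesday
Target: Friday
Days ahead: 3

Next Friday: 2087-07-25


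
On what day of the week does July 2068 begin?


Target: July 1, 2068
Anchor: Jan 1, 2068. With p = 2068 - 1 = 2067: (p + p//4 - p//100 + p//400) mod 7 = (2067 + 516 - 20 + 5) mod 7 = 2568 mod 7 = 6 -> Sunday (Mon=0 ... Sun=6)
Days before July (Jan-Jun): 182 days
Weekday index = (6 + 182) mod 7 = 6

Sunday


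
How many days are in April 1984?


April 1984

30 days


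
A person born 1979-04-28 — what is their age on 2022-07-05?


Birth: 1979-04-28
Reference: 2022-07-05
Year difference: 2022 - 1979 = 43

43 years old


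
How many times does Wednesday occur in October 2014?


October 2014 has 31 days
Anchor: Jan 1, 2014. With p = 2014 - 1 = 2013: (p + p//4 - p//100 + p//400) mod 7 = (2013 + 503 - 20 + 5) mod 7 = 2501 mod 7 = 2 -> Wednesday (Mon=0 ... Sun=6)
Days before October (Jan-Sep): 273; October 1 index = (2 + 273) mod 7 = 2 -> Wednesday
First Wednesday is October 1
Wednesdays: 1, 8, 15, 22, 29

5 Wednesdays


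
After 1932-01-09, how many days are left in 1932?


Day of year: 9 of 366
Remaining = 366 - 9

357 days


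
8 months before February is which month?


February is month 2
2 - 8 = -6; wrap: -6 + 12 = 6

June


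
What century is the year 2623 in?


Century = (year - 1) // 100 + 1
= (2623 - 1) // 100 + 1
= 2622 // 100 + 1
= 26 + 1

27th century


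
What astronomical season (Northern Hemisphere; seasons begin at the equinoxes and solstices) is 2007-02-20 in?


Date: February 20
Astronomical Winter (approx.; exact equinox/solstice day varies by year): December 21 to March 19
February 20 falls within the Winter window

Winter


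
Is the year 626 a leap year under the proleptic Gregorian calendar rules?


Gregorian leap year rule: divisible by 4, but not by 100, unless also by 400.
626 is not divisible by 4 -> not a leap year

No


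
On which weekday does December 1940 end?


December 1940 has 31 days
Anchor: Jan 1, 1940. With p = 1940 - 1 = 1939: (p + p//4 - p//100 + p//400) mod 7 = (1939 + 484 - 19 + 4) mod 7 = 2408 mod 7 = 0 -> Monday (Mon=0 ... Sun=6)
Days before December (Jan-Nov): 335; December 1 index = (0 + 335) mod 7 = 6 -> Sunday
Last day offset: 31 - 1 = 30 days
Weekday index = (6 + 30) mod 7 = 1

Tuesday, December 31


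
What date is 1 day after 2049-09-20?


Start: 2049-09-20, add 1 day
September 2049 has 30 days; 20 + 1 = 21 stays within September

Result: 2049-09-21


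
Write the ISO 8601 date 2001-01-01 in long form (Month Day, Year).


ISO 2001-01-01 parses as year=2001, month=01, day=01
Month 1 -> January

January 1, 2001


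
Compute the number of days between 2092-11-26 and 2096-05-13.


From 2092-11-26 to 2096-05-13
2092-11-26: days before November = 31 + 29 + 31 + 30 + 31 + 30 + 31 + 31 + 30 + 31 = 305 (2092 is a leap year); day of year = 305 + 26 = 331
2096-05-13: days before May = 31 + 29 + 31 + 30 = 121 (2096 is a leap year); day of year = 121 + 13 = 134
Rest of 2092: 366 - 331 = 35
Full years 2093 (365), 2094 (365), 2095 (365): 1095
Total = 35 + 1095 + 134 = 1264

1264 days


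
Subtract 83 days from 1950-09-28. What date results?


Start: 1950-09-28, subtract 83 days
Back 28 days from September 28 reaches August 31, 1950 -> 55 left
August 1950 has 31 days -> back to July 31, 1950 -> 24 left
July 1950: 31 - 24 = 7 -> lands on July 7

Result: 1950-07-07


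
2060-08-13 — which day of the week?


Date: August 13, 2060
Anchor: Jan 1, 2060. With p = 2060 - 1 = 2059: (p + p//4 - p//100 + p//400) mod 7 = (2059 + 514 - 20 + 5) mod 7 = 2558 mod 7 = 3 -> Thursday (Mon=0 ... Sun=6)
Days before August (Jan-Jul): 213; offset = 213 + 13 - 1 = 225
Weekday index = (3 + 225) mod 7 = 4

Day of the week: Friday


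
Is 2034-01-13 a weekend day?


Anchor: Jan 1, 2034. With p = 2034 - 1 = 2033: (p + p//4 - p//100 + p//400) mod 7 = (2033 + 508 - 20 + 5) mod 7 = 2526 mod 7 = 6 -> Sunday (Mon=0 ... Sun=6)
Day of year: 13; offset = 12
Weekday index = (6 + 12) mod 7 = 4 -> Friday
Weekend days: Saturday, Sunday

No


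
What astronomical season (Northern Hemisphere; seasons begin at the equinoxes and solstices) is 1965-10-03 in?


Date: October 3
Astronomical Autumn (approx.; exact equinox/solstice day varies by year): September 22 to December 20
October 3 falls within the Autumn window

Autumn


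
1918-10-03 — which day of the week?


Date: October 3, 1918
Anchor: Jan 1, 1918. With p = 1918 - 1 = 1917: (p + p//4 - p//100 + p//400) mod 7 = (1917 + 479 - 19 + 4) mod 7 = 2381 mod 7 = 1 -> Tuesday (Mon=0 ... Sun=6)
Days before October (Jan-Sep): 273; offset = 273 + 3 - 1 = 275
Weekday index = (1 + 275) mod 7 = 3

Day of the week: Thursday


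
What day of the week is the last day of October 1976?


October 1976 has 31 days
Anchor: Jan 1, 1976. With p = 1976 - 1 = 1975: (p + p//4 - p//100 + p//400) mod 7 = (1975 + 493 - 19 + 4) mod 7 = 2453 mod 7 = 3 -> Thursday (Mon=0 ... Sun=6)
Days before October (Jan-Sep): 274; October 1 index = (3 + 274) mod 7 = 4 -> Friday
Last day offset: 31 - 1 = 30 days
Weekday index = (4 + 30) mod 7 = 6

Sunday, October 31


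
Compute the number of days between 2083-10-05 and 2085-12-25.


From 2083-10-05 to 2085-12-25
2083-10-05: days before October = 31 + 28 + 31 + 30 + 31 + 30 + 31 + 31 + 30 = 273 (2083 is not a leap year); day of year = 273 + 5 = 278
2085-12-25: days before December = 31 + 28 + 31 + 30 + 31 + 30 + 31 + 31 + 30 + 31 + 30 = 334 (2085 is not a leap year); day of year = 334 + 25 = 359
Rest of 2083: 365 - 278 = 87
Full years 2084 (366): 366
Total = 87 + 366 + 359 = 812

812 days


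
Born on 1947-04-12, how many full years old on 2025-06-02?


Birth: 1947-04-12
Reference: 2025-06-02
Year difference: 2025 - 1947 = 78

78 years old


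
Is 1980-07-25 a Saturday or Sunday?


Anchor: Jan 1, 1980. With p = 1980 - 1 = 1979: (p + p//4 - p//100 + p//400) mod 7 = (1979 + 494 - 19 + 4) mod 7 = 2458 mod 7 = 1 -> Tuesday (Mon=0 ... Sun=6)
Day of year: 207; offset = 206
Weekday index = (1 + 206) mod 7 = 4 -> Friday
Weekend days: Saturday, Sunday

No


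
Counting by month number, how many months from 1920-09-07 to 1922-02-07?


From September 1920 to February 1922
2 years * 12 = 24 months, minus 7 months = 17

17 months


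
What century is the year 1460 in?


Century = (year - 1) // 100 + 1
= (1460 - 1) // 100 + 1
= 1459 // 100 + 1
= 14 + 1

15th century


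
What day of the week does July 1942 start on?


Target: July 1, 1942
Anchor: Jan 1, 1942. With p = 1942 - 1 = 1941: (p + p//4 - p//100 + p//400) mod 7 = (1941 + 485 - 19 + 4) mod 7 = 2411 mod 7 = 3 -> Thursday (Mon=0 ... Sun=6)
Days before July (Jan-Jun): 181 days
Weekday index = (3 + 181) mod 7 = 2

Wednesday


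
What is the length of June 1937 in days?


June 1937

30 days


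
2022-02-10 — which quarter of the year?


Month: February (month 2)
Q1: Jan-Mar, Q2: Apr-Jun, Q3: Jul-Sep, Q4: Oct-Dec

Q1


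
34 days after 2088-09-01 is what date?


Start: 2088-09-01, add 34 days
September 2088 has 30 days: 30 - 1 = 29 days to September 30 -> 5 left
October 2088: 5 <= 31 -> lands on October 5

Result: 2088-10-05


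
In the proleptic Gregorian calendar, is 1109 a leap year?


Gregorian leap year rule: divisible by 4, but not by 100, unless also by 400.
1109 is not divisible by 4 -> not a leap year

No


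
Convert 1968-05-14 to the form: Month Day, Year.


ISO 1968-05-14 parses as year=1968, month=05, day=14
Month 5 -> May

May 14, 1968


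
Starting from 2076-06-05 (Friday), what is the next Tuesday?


Current: Friday
Target: Tuesday
Days ahead: 4

Next Tuesday: 2076-06-09


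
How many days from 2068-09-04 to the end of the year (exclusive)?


Day of year: 248 of 366
Remaining = 366 - 248

118 days


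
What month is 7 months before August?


August is month 8
8 - 7 = 1

January


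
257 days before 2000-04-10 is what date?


Start: 2000-04-10, subtract 257 days
Back 10 days from April 10 reaches March 31, 2000 -> 247 left
March 2000 has 31 days -> back to February 29, 2000 -> 216 left
February 2000 has 29 days -> back to January 31, 2000 -> 187 left
January 2000 has 31 days -> back to December 31, 1999 -> 156 left
December 1999 has 31 days -> back to November 30, 1999 -> 125 left
November 1999 has 30 days -> back to October 31, 1999 -> 95 left
October 1999 has 31 days -> back to September 30, 1999 -> 64 left
September 1999 has 30 days -> back to August 31, 1999 -> 34 left
August 1999 has 31 days -> back to July 31, 1999 -> 3 left
July 1999: 31 - 3 = 28 -> lands on July 28

Result: 1999-07-28


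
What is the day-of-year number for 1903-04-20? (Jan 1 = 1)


Date: April 20, 1903
Days in months 1 through 3: 90
Plus 20 days in April

Day of year: 110


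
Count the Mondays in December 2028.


December 2028 has 31 days
Anchor: Jan 1, 2028. With p = 2028 - 1 = 2027: (p + p//4 - p//100 + p//400) mod 7 = (2027 + 506 - 20 + 5) mod 7 = 2518 mod 7 = 5 -> Saturday (Mon=0 ... Sun=6)
Days before December (Jan-Nov): 335; December 1 index = (5 + 335) mod 7 = 4 -> Friday
First Monday is December 4
Mondays: 4, 11, 18, 25

4 Mondays


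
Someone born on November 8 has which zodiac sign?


Date: November 8
Conventional tropical zodiac dates: Scorpio from October 23 onward; Sagittarius starts November 22
November 8 falls within the Scorpio range

Scorpio


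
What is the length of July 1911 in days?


July 1911

31 days


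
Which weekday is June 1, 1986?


Target: June 1, 1986
Anchor: Jan 1, 1986. With p = 1986 - 1 = 1985: (p + p//4 - p//100 + p//400) mod 7 = (1985 + 496 - 19 + 4) mod 7 = 2466 mod 7 = 2 -> Wednesday (Mon=0 ... Sun=6)
Days before June (Jan-May): 151 days
Weekday index = (2 + 151) mod 7 = 6

Sunday


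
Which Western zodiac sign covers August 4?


Date: August 4
Conventional tropical zodiac dates: Leo from July 23 onward; Virgo starts August 23
August 4 falls within the Leo range

Leo


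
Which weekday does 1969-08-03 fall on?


Date: August 3, 1969
Anchor: Jan 1, 1969. With p = 1969 - 1 = 1968: (p + p//4 - p//100 + p//400) mod 7 = (1968 + 492 - 19 + 4) mod 7 = 2445 mod 7 = 2 -> Wednesday (Mon=0 ... Sun=6)
Days before August (Jan-Jul): 212; offset = 212 + 3 - 1 = 214
Weekday index = (2 + 214) mod 7 = 6

Day of the week: Sunday


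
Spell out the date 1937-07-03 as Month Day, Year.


ISO 1937-07-03 parses as year=1937, month=07, day=03
Month 7 -> July

July 3, 1937


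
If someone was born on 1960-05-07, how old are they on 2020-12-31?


Birth: 1960-05-07
Reference: 2020-12-31
Year difference: 2020 - 1960 = 60

60 years old


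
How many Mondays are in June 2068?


June 2068 has 30 days
Anchor: Jan 1, 2068. With p = 2068 - 1 = 2067: (p + p//4 - p//100 + p//400) mod 7 = (2067 + 516 - 20 + 5) mod 7 = 2568 mod 7 = 6 -> Sunday (Mon=0 ... Sun=6)
Days before June (Jan-May): 152; June 1 index = (6 + 152) mod 7 = 4 -> Friday
First Monday is June 4
Mondays: 4, 11, 18, 25

4 Mondays


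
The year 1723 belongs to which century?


Century = (year - 1) // 100 + 1
= (1723 - 1) // 100 + 1
= 1722 // 100 + 1
= 17 + 1

18th century


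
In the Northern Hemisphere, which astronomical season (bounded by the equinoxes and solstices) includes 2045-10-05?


Date: October 5
Astronomical Autumn (approx.; exact equinox/solstice day varies by year): September 22 to December 20
October 5 falls within the Autumn window

Autumn


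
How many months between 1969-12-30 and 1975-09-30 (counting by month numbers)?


From December 1969 to September 1975
6 years * 12 = 72 months, minus 3 months = 69

69 months


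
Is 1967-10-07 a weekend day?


Anchor: Jan 1, 1967. With p = 1967 - 1 = 1966: (p + p//4 - p//100 + p//400) mod 7 = (1966 + 491 - 19 + 4) mod 7 = 2442 mod 7 = 6 -> Sunday (Mon=0 ... Sun=6)
Day of year: 280; offset = 279
Weekday index = (6 + 279) mod 7 = 5 -> Saturday
Weekend days: Saturday, Sunday

Yes


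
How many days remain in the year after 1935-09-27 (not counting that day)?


Day of year: 270 of 365
Remaining = 365 - 270

95 days


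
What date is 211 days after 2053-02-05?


Start: 2053-02-05, add 211 days
February 2053 has 28 days: 28 - 5 = 23 days to February 28 -> 188 left
March 2053 has 31 days -> 157 left
April 2053 has 30 days -> 127 left
May 2053 has 31 days -> 96 left
June 2053 has 30 days -> 66 left
July 2053 has 31 days -> 35 left
August 2053 has 31 days -> 4 left
September 2053: 4 <= 30 -> lands on September 4

Result: 2053-09-04


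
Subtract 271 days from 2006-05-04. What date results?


Start: 2006-05-04, subtract 271 days
Back 4 days from May 4 reaches April 30, 2006 -> 267 left
April 2006 has 30 days -> back to March 31, 2006 -> 237 left
March 2006 has 31 days -> back to February 28, 2006 -> 206 left
February 2006 has 28 days -> back to January 31, 2006 -> 178 left
January 2006 has 31 days -> back to December 31, 2005 -> 147 left
December 2005 has 31 days -> back to November 30, 2005 -> 116 left
November 2005 has 30 days -> back to October 31, 2005 -> 86 left
October 2005 has 31 days -> back to September 30, 2005 -> 55 left
September 2005 has 30 days -> back to August 31, 2005 -> 25 left
August 2005: 31 - 25 = 6 -> lands on August 6

Result: 2005-08-06


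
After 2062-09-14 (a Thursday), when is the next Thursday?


Current: Thursday
Target: Thursday
Days ahead: 7

Next Thursday: 2062-09-21


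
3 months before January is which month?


January is month 1
1 - 3 = -2; wrap: -2 + 12 = 10

October


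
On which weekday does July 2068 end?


July 2068 has 31 days
Anchor: Jan 1, 2068. With p = 2068 - 1 = 2067: (p + p//4 - p//100 + p//400) mod 7 = (2067 + 516 - 20 + 5) mod 7 = 2568 mod 7 = 6 -> Sunday (Mon=0 ... Sun=6)
Days before July (Jan-Jun): 182; July 1 index = (6 + 182) mod 7 = 6 -> Sunday
Last day offset: 31 - 1 = 30 days
Weekday index = (6 + 30) mod 7 = 1

Tuesday, July 31


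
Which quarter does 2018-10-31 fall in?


Month: October (month 10)
Q1: Jan-Mar, Q2: Apr-Jun, Q3: Jul-Sep, Q4: Oct-Dec

Q4


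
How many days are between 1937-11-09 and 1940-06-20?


From 1937-11-09 to 1940-06-20
1937-11-09: days before November = 31 + 28 + 31 + 30 + 31 + 30 + 31 + 31 + 30 + 31 = 304 (1937 is not a leap year); day of year = 304 + 9 = 313
1940-06-20: days before June = 31 + 29 + 31 + 30 + 31 = 152 (1940 is a leap year); day of year = 152 + 20 = 172
Rest of 1937: 365 - 313 = 52
Full years 1938 (365), 1939 (365): 730
Total = 52 + 730 + 172 = 954

954 days


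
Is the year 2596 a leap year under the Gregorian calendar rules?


Gregorian leap year rule: divisible by 4, but not by 100, unless also by 400.
2596 is divisible by 4 but not 100 -> leap year

Yes


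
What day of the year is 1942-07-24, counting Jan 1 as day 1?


Date: July 24, 1942
Days in months 1 through 6: 181
Plus 24 days in July

Day of year: 205


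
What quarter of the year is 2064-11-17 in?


Month: November (month 11)
Q1: Jan-Mar, Q2: Apr-Jun, Q3: Jul-Sep, Q4: Oct-Dec

Q4


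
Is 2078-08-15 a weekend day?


Anchor: Jan 1, 2078. With p = 2078 - 1 = 2077: (p + p//4 - p//100 + p//400) mod 7 = (2077 + 519 - 20 + 5) mod 7 = 2581 mod 7 = 5 -> Saturday (Mon=0 ... Sun=6)
Day of year: 227; offset = 226
Weekday index = (5 + 226) mod 7 = 0 -> Monday
Weekend days: Saturday, Sunday

No


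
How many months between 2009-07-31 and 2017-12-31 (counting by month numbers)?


From July 2009 to December 2017
8 years * 12 = 96 months, plus 5 months = 101

101 months


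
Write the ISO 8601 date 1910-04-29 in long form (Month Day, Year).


ISO 1910-04-29 parses as year=1910, month=04, day=29
Month 4 -> April

April 29, 1910


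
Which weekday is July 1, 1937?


Target: July 1, 1937
Anchor: Jan 1, 1937. With p = 1937 - 1 = 1936: (p + p//4 - p//100 + p//400) mod 7 = (1936 + 484 - 19 + 4) mod 7 = 2405 mod 7 = 4 -> Friday (Mon=0 ... Sun=6)
Days before July (Jan-Jun): 181 days
Weekday index = (4 + 181) mod 7 = 3

Thursday


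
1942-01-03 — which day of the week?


Date: January 3, 1942
Anchor: Jan 1, 1942. With p = 1942 - 1 = 1941: (p + p//4 - p//100 + p//400) mod 7 = (1941 + 485 - 19 + 4) mod 7 = 2411 mod 7 = 3 -> Thursday (Mon=0 ... Sun=6)
Days into year = 3 - 1 = 2
Weekday index = (3 + 2) mod 7 = 5

Day of the week: Saturday


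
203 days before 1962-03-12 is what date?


Start: 1962-03-12, subtract 203 days
Back 12 days from March 12 reaches February 28, 1962 -> 191 left
February 1962 has 28 days -> back to January 31, 1962 -> 163 left
January 1962 has 31 days -> back to December 31, 1961 -> 132 left
December 1961 has 31 days -> back to November 30, 1961 -> 101 left
November 1961 has 30 days -> back to October 31, 1961 -> 71 left
October 1961 has 31 days -> back to September 30, 1961 -> 40 left
September 1961 has 30 days -> back to August 31, 1961 -> 10 left
August 1961: 31 - 10 = 21 -> lands on August 21

Result: 1961-08-21


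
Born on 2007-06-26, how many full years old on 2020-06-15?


Birth: 2007-06-26
Reference: 2020-06-15
Year difference: 2020 - 2007 = 13
Birthday not yet reached in 2020, subtract 1

12 years old


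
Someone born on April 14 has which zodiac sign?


Date: April 14
Conventional tropical zodiac dates: Aries from March 21 onward; Taurus starts April 20
April 14 falls within the Aries range

Aries


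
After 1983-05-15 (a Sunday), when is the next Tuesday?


Current: Sunday
Target: Tuesday
Days ahead: 2

Next Tuesday: 1983-05-17


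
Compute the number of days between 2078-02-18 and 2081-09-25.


From 2078-02-18 to 2081-09-25
2078-02-18: days before February = 31; day of year = 31 + 18 = 49
2081-09-25: days before September = 31 + 28 + 31 + 30 + 31 + 30 + 31 + 31 = 243 (2081 is not a leap year); day of year = 243 + 25 = 268
Rest of 2078: 365 - 49 = 316
Full years 2079 (365), 2080 (366): 731
Total = 316 + 731 + 268 = 1315

1315 days


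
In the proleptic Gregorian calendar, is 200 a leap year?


Gregorian leap year rule: divisible by 4, but not by 100, unless also by 400.
200 is divisible by 100 but not 400 -> not a leap year

No


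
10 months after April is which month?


April is month 4
4 + 10 = 14; wrap: 14 - 12 = 2

February


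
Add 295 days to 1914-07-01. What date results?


Start: 1914-07-01, add 295 days
July 1914 has 31 days: 31 - 1 = 30 days to July 31 -> 265 left
August 1914 has 31 days -> 234 left
September 1914 has 30 days -> 204 left
October 1914 has 31 days -> 173 left
November 1914 has 30 days -> 143 left
December 1914 has 31 days -> 112 left
January 1915 has 31 days -> 81 left
February 1915 has 28 days -> 53 left
March 1915 has 31 days -> 22 left
April 1915: 22 <= 30 -> lands on April 22

Result: 1915-04-22


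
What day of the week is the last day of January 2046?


January 2046 has 31 days
Anchor: Jan 1, 2046. With p = 2046 - 1 = 2045: (p + p//4 - p//100 + p//400) mod 7 = (2045 + 511 - 20 + 5) mod 7 = 2541 mod 7 = 0 -> Monday (Mon=0 ... Sun=6)
January 1 is the anchor itself -> Monday
Last day offset: 31 - 1 = 30 days
Weekday index = (0 + 30) mod 7 = 2

Wednesday, January 31


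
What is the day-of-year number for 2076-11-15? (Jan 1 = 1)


Date: November 15, 2076
Days in months 1 through 10: 305
Plus 15 days in November

Day of year: 320


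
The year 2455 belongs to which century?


Century = (year - 1) // 100 + 1
= (2455 - 1) // 100 + 1
= 2454 // 100 + 1
= 24 + 1

25th century


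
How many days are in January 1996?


January 1996

31 days


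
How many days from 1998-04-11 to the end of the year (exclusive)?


Day of year: 101 of 365
Remaining = 365 - 101

264 days


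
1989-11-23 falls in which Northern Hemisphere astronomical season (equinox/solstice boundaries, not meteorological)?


Date: November 23
Astronomical Autumn (approx.; exact equinox/solstice day varies by year): September 22 to December 20
November 23 falls within the Autumn window

Autumn


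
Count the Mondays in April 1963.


April 1963 has 30 days
Anchor: Jan 1, 1963. With p = 1963 - 1 = 1962: (p + p//4 - p//100 + p//400) mod 7 = (1962 + 490 - 19 + 4) mod 7 = 2437 mod 7 = 1 -> Tuesday (Mon=0 ... Sun=6)
Days before April (Jan-Mar): 90; April 1 index = (1 + 90) mod 7 = 0 -> Monday
First Monday is April 1
Mondays: 1, 8, 15, 22, 29

5 Mondays


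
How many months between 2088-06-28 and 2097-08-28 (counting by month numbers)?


From June 2088 to August 2097
9 years * 12 = 108 months, plus 2 months = 110

110 months


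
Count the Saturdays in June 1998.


June 1998 has 30 days
Anchor: Jan 1, 1998. With p = 1998 - 1 = 1997: (p + p//4 - p//100 + p//400) mod 7 = (1997 + 499 - 19 + 4) mod 7 = 2481 mod 7 = 3 -> Thursday (Mon=0 ... Sun=6)
Days before June (Jan-May): 151; June 1 index = (3 + 151) mod 7 = 0 -> Monday
First Saturday is June 6
Saturdays: 6, 13, 20, 27

4 Saturdays


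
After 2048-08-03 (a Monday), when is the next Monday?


Current: Monday
Target: Monday
Days ahead: 7

Next Monday: 2048-08-10


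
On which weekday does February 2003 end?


February 2003 has 28 days
Anchor: Jan 1, 2003. With p = 2003 - 1 = 2002: (p + p//4 - p//100 + p//400) mod 7 = (2002 + 500 - 20 + 5) mod 7 = 2487 mod 7 = 2 -> Wednesday (Mon=0 ... Sun=6)
Days before February (Jan): 31; February 1 index = (2 + 31) mod 7 = 5 -> Saturday
Last day offset: 28 - 1 = 27 days
Weekday index = (5 + 27) mod 7 = 4

Friday, February 28


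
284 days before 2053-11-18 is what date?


Start: 2053-11-18, subtract 284 days
Back 18 days from November 18 reaches October 31, 2053 -> 266 left
October 2053 has 31 days -> back to September 30, 2053 -> 235 left
September 2053 has 30 days -> back to August 31, 2053 -> 205 left
August 2053 has 31 days -> back to July 31, 2053 -> 174 left
July 2053 has 31 days -> back to June 30, 2053 -> 143 left
June 2053 has 30 days -> back to May 31, 2053 -> 113 left
May 2053 has 31 days -> back to April 30, 2053 -> 82 left
April 2053 has 30 days -> back to March 31, 2053 -> 52 left
March 2053 has 31 days -> back to February 28, 2053 -> 21 left
February 2053: 28 - 21 = 7 -> lands on February 7

Result: 2053-02-07


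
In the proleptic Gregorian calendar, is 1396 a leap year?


Gregorian leap year rule: divisible by 4, but not by 100, unless also by 400.
1396 is divisible by 4 but not 100 -> leap year

Yes


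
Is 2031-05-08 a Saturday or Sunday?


Anchor: Jan 1, 2031. With p = 2031 - 1 = 2030: (p + p//4 - p//100 + p//400) mod 7 = (2030 + 507 - 20 + 5) mod 7 = 2522 mod 7 = 2 -> Wednesday (Mon=0 ... Sun=6)
Day of year: 128; offset = 127
Weekday index = (2 + 127) mod 7 = 3 -> Thursday
Weekend days: Saturday, Sunday

No


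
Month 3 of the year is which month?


Month 3 of 12

March


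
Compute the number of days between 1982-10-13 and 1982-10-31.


From 1982-10-13 to 1982-10-31
1982-10-13: days before October = 31 + 28 + 31 + 30 + 31 + 30 + 31 + 31 + 30 = 273 (1982 is not a leap year); day of year = 273 + 13 = 286
1982-10-31: days before October = 31 + 28 + 31 + 30 + 31 + 30 + 31 + 31 + 30 = 273 (1982 is not a leap year); day of year = 273 + 31 = 304
Same year: 304 - 286 = 18

18 days


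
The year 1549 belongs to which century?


Century = (year - 1) // 100 + 1
= (1549 - 1) // 100 + 1
= 1548 // 100 + 1
= 15 + 1

16th century


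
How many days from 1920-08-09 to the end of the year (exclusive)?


Day of year: 222 of 366
Remaining = 366 - 222

144 days


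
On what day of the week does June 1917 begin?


Target: June 1, 1917
Anchor: Jan 1, 1917. With p = 1917 - 1 = 1916: (p + p//4 - p//100 + p//400) mod 7 = (1916 + 479 - 19 + 4) mod 7 = 2380 mod 7 = 0 -> Monday (Mon=0 ... Sun=6)
Days before June (Jan-May): 151 days
Weekday index = (0 + 151) mod 7 = 4

Friday


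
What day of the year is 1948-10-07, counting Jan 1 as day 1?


Date: October 7, 1948
Days in months 1 through 9: 274
Plus 7 days in October

Day of year: 281


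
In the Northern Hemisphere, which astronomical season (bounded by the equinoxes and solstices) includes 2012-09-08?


Date: September 8
Astronomical Summer (approx.; exact equinox/solstice day varies by year): June 21 to September 21
September 8 falls within the Summer window

Summer


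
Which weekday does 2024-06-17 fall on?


Date: June 17, 2024
Anchor: Jan 1, 2024. With p = 2024 - 1 = 2023: (p + p//4 - p//100 + p//400) mod 7 = (2023 + 505 - 20 + 5) mod 7 = 2513 mod 7 = 0 -> Monday (Mon=0 ... Sun=6)
Days before June (Jan-May): 152; offset = 152 + 17 - 1 = 168
Weekday index = (0 + 168) mod 7 = 0

Day of the week: Monday


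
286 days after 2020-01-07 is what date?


Start: 2020-01-07, add 286 days
January 2020 has 31 days: 31 - 7 = 24 days to January 31 -> 262 left
February 2020 has 29 days -> 233 left
March 2020 has 31 days -> 202 left
April 2020 has 30 days -> 172 left
May 2020 has 31 days -> 141 left
June 2020 has 30 days -> 111 left
July 2020 has 31 days -> 80 left
August 2020 has 31 days -> 49 left
September 2020 has 30 days -> 19 left
October 2020: 19 <= 31 -> lands on October 19

Result: 2020-10-19


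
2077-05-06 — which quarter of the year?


Month: May (month 5)
Q1: Jan-Mar, Q2: Apr-Jun, Q3: Jul-Sep, Q4: Oct-Dec

Q2


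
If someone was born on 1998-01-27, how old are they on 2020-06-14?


Birth: 1998-01-27
Reference: 2020-06-14
Year difference: 2020 - 1998 = 22

22 years old


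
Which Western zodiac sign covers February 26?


Date: February 26
Conventional tropical zodiac dates: Pisces from February 19 onward; Aries starts March 21
February 26 falls within the Pisces range

Pisces


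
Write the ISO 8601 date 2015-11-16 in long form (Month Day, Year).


ISO 2015-11-16 parses as year=2015, month=11, day=16
Month 11 -> November

November 16, 2015


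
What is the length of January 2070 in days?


January 2070

31 days


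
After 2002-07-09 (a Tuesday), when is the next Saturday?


Current: Tuesday
Target: Saturday
Days ahead: 4

Next Saturday: 2002-07-13


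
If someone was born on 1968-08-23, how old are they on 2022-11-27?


Birth: 1968-08-23
Reference: 2022-11-27
Year difference: 2022 - 1968 = 54

54 years old


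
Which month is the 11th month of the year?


Month 11 of 12

November


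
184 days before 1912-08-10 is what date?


Start: 1912-08-10, subtract 184 days
Back 10 days from August 10 reaches July 31, 1912 -> 174 left
July 1912 has 31 days -> back to June 30, 1912 -> 143 left
June 1912 has 30 days -> back to May 31, 1912 -> 113 left
May 1912 has 31 days -> back to April 30, 1912 -> 82 left
April 1912 has 30 days -> back to March 31, 1912 -> 52 left
March 1912 has 31 days -> back to February 29, 1912 -> 21 left
February 1912: 29 - 21 = 8 -> lands on February 8

Result: 1912-02-08


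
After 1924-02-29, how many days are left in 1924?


Day of year: 60 of 366
Remaining = 366 - 60

306 days


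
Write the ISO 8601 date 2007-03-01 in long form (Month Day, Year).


ISO 2007-03-01 parses as year=2007, month=03, day=01
Month 3 -> March

March 1, 2007


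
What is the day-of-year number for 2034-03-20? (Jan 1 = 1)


Date: March 20, 2034
Days in months 1 through 2: 59
Plus 20 days in March

Day of year: 79


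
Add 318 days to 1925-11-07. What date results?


Start: 1925-11-07, add 318 days
November 1925 has 30 days: 30 - 7 = 23 days to November 30 -> 295 left
December 1925 has 31 days -> 264 left
January 1926 has 31 days -> 233 left
February 1926 has 28 days -> 205 left
March 1926 has 31 days -> 174 left
April 1926 has 30 days -> 144 left
May 1926 has 31 days -> 113 left
June 1926 has 30 days -> 83 left
July 1926 has 31 days -> 52 left
August 1926 has 31 days -> 21 left
September 1926: 21 <= 30 -> lands on September 21

Result: 1926-09-21


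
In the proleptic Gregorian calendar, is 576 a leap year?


Gregorian leap year rule: divisible by 4, but not by 100, unless also by 400.
576 is divisible by 4 but not 100 -> leap year

Yes


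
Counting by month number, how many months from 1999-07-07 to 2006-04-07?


From July 1999 to April 2006
7 years * 12 = 84 months, minus 3 months = 81

81 months


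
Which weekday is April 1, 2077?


Target: April 1, 2077
Anchor: Jan 1, 2077. With p = 2077 - 1 = 2076: (p + p//4 - p//100 + p//400) mod 7 = (2076 + 519 - 20 + 5) mod 7 = 2580 mod 7 = 4 -> Friday (Mon=0 ... Sun=6)
Days before April (Jan-Mar): 90 days
Weekday index = (4 + 90) mod 7 = 3

Thursday


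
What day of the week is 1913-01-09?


Date: January 9, 1913
Anchor: Jan 1, 1913. With p = 1913 - 1 = 1912: (p + p//4 - p//100 + p//400) mod 7 = (1912 + 478 - 19 + 4) mod 7 = 2375 mod 7 = 2 -> Wednesday (Mon=0 ... Sun=6)
Days into year = 9 - 1 = 8
Weekday index = (2 + 8) mod 7 = 3

Day of the week: Thursday


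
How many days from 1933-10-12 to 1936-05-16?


From 1933-10-12 to 1936-05-16
1933-10-12: days before October = 31 + 28 + 31 + 30 + 31 + 30 + 31 + 31 + 30 = 273 (1933 is not a leap year); day of year = 273 + 12 = 285
1936-05-16: days before May = 31 + 29 + 31 + 30 = 121 (1936 is a leap year); day of year = 121 + 16 = 137
Rest of 1933: 365 - 285 = 80
Full years 1934 (365), 1935 (365): 730
Total = 80 + 730 + 137 = 947

947 days


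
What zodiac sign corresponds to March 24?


Date: March 24
Conventional tropical zodiac dates: Aries from March 21 onward; Taurus starts April 20
March 24 falls within the Aries range

Aries


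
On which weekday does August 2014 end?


August 2014 has 31 days
Anchor: Jan 1, 2014. With p = 2014 - 1 = 2013: (p + p//4 - p//100 + p//400) mod 7 = (2013 + 503 - 20 + 5) mod 7 = 2501 mod 7 = 2 -> Wednesday (Mon=0 ... Sun=6)
Days before August (Jan-Jul): 212; August 1 index = (2 + 212) mod 7 = 4 -> Friday
Last day offset: 31 - 1 = 30 days
Weekday index = (4 + 30) mod 7 = 6

Sunday, August 31


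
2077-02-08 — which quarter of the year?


Month: February (month 2)
Q1: Jan-Mar, Q2: Apr-Jun, Q3: Jul-Sep, Q4: Oct-Dec

Q1


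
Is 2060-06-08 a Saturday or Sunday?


Anchor: Jan 1, 2060. With p = 2060 - 1 = 2059: (p + p//4 - p//100 + p//400) mod 7 = (2059 + 514 - 20 + 5) mod 7 = 2558 mod 7 = 3 -> Thursday (Mon=0 ... Sun=6)
Day of year: 160; offset = 159
Weekday index = (3 + 159) mod 7 = 1 -> Tuesday
Weekend days: Saturday, Sunday

No


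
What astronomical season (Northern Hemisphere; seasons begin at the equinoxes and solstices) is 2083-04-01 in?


Date: April 1
Astronomical Spring (approx.; exact equinox/solstice day varies by year): March 20 to June 20
April 1 falls within the Spring window

Spring


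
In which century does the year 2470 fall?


Century = (year - 1) // 100 + 1
= (2470 - 1) // 100 + 1
= 2469 // 100 + 1
= 24 + 1

25th century


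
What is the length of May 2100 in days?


May 2100

31 days


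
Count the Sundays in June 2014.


June 2014 has 30 days
Anchor: Jan 1, 2014. With p = 2014 - 1 = 2013: (p + p//4 - p//100 + p//400) mod 7 = (2013 + 503 - 20 + 5) mod 7 = 2501 mod 7 = 2 -> Wednesday (Mon=0 ... Sun=6)
Days before June (Jan-May): 151; June 1 index = (2 + 151) mod 7 = 6 -> Sunday
First Sunday is June 1
Sundays: 1, 8, 15, 22, 29

5 Sundays


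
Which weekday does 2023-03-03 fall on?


Date: March 3, 2023
Anchor: Jan 1, 2023. With p = 2023 - 1 = 2022: (p + p//4 - p//100 + p//400) mod 7 = (2022 + 505 - 20 + 5) mod 7 = 2512 mod 7 = 6 -> Sunday (Mon=0 ... Sun=6)
Days before March (Jan-Feb): 59; offset = 59 + 3 - 1 = 61
Weekday index = (6 + 61) mod 7 = 4

Day of the week: Friday


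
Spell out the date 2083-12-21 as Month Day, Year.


ISO 2083-12-21 parses as year=2083, month=12, day=21
Month 12 -> December

December 21, 2083


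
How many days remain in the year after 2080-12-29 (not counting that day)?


Day of year: 364 of 366
Remaining = 366 - 364

2 days


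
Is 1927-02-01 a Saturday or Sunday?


Anchor: Jan 1, 1927. With p = 1927 - 1 = 1926: (p + p//4 - p//100 + p//400) mod 7 = (1926 + 481 - 19 + 4) mod 7 = 2392 mod 7 = 5 -> Saturday (Mon=0 ... Sun=6)
Day of year: 32; offset = 31
Weekday index = (5 + 31) mod 7 = 1 -> Tuesday
Weekend days: Saturday, Sunday

No


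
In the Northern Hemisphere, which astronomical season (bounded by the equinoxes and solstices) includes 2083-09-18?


Date: September 18
Astronomical Summer (approx.; exact equinox/solstice day varies by year): June 21 to September 21
September 18 falls within the Summer window

Summer


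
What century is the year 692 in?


Century = (year - 1) // 100 + 1
= (692 - 1) // 100 + 1
= 691 // 100 + 1
= 6 + 1

7th century


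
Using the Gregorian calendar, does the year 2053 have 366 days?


Gregorian leap year rule: divisible by 4, but not by 100, unless also by 400.
2053 is not divisible by 4 -> not a leap year

No


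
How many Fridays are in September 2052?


September 2052 has 30 days
Anchor: Jan 1, 2052. With p = 2052 - 1 = 2051: (p + p//4 - p//100 + p//400) mod 7 = (2051 + 512 - 20 + 5) mod 7 = 2548 mod 7 = 0 -> Monday (Mon=0 ... Sun=6)
Days before September (Jan-Aug): 244; September 1 index = (0 + 244) mod 7 = 6 -> Sunday
First Friday is September 6
Fridays: 6, 13, 20, 27

4 Fridays


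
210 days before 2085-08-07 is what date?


Start: 2085-08-07, subtract 210 days
Back 7 days from August 7 reaches July 31, 2085 -> 203 left
July 2085 has 31 days -> back to June 30, 2085 -> 172 left
June 2085 has 30 days -> back to May 31, 2085 -> 142 left
May 2085 has 31 days -> back to April 30, 2085 -> 111 left
April 2085 has 30 days -> back to March 31, 2085 -> 81 left
March 2085 has 31 days -> back to February 28, 2085 -> 50 left
February 2085 has 28 days -> back to January 31, 2085 -> 22 left
January 2085: 31 - 22 = 9 -> lands on January 9

Result: 2085-01-09


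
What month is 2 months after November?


November is month 11
11 + 2 = 13; wrap: 13 - 12 = 1

January


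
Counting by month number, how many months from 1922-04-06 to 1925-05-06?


From April 1922 to May 1925
3 years * 12 = 36 months, plus 1 month = 37

37 months


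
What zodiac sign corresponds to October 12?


Date: October 12
Conventional tropical zodiac dates: Libra from September 23 onward; Scorpio starts October 23
October 12 falls within the Libra range

Libra


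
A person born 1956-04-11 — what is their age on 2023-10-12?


Birth: 1956-04-11
Reference: 2023-10-12
Year difference: 2023 - 1956 = 67

67 years old
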